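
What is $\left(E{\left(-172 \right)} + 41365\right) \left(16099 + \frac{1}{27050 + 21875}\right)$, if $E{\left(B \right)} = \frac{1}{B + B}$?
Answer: $\frac{1400977591957873}{2103775} \approx 6.6593 \cdot 10^{8}$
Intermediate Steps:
$E{\left(B \right)} = \frac{1}{2 B}$
$\left(E{\left(-172 \right)} + 41365\right) \left(16099 + \frac{1}{27050 + 21875}\right) = \left(\frac{1}{2 \left(-172\right)} + 41365\right) \left(16099 + \frac{1}{27050 + 21875}\right) = \left(\frac{1}{2} \left(- \frac{1}{172}\right) + 41365\right) \left(16099 + \frac{1}{48925}\right) = \left(- \frac{1}{344} + 41365\right) \left(16099 + \frac{1}{48925}\right) = \frac{14229559}{344} \cdot \frac{787643576}{48925} = \frac{1400977591957873}{2103775}$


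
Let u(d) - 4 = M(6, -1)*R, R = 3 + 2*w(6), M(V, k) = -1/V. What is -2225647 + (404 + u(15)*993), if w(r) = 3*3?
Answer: -4449493/2 ≈ -2.2247e+6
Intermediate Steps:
w(r) = 9
R = 21 (R = 3 + 2*9 = 3 + 18 = 21)
u(d) = ½ (u(d) = 4 - 1/6*21 = 4 - 1*⅙*21 = 4 - ⅙*21 = 4 - 7/2 = ½)
-2225647 + (404 + u(15)*993) = -2225647 + (404 + (½)*993) = -2225647 + (404 + 993/2) = -2225647 + 1801/2 = -4449493/2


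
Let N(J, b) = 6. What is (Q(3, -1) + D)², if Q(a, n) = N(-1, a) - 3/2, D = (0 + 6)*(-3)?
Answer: 729/4 ≈ 182.25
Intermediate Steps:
D = -18 (D = 6*(-3) = -18)
Q(a, n) = 9/2 (Q(a, n) = 6 - 3/2 = 9/2)
(Q(3, -1) + D)² = (9/2 - 18)² = (-27/2)² = 729/4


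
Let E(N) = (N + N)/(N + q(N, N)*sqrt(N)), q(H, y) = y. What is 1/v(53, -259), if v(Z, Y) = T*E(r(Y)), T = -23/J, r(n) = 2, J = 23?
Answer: -1/2 - sqrt(2)/2 ≈ -1.2071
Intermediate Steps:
T = -1 (T = -23/23 = -23*1/23 = -1)
E(N) = 2*N/(N + N**(3/2)) (E(N) = (N + N)/(N + N*sqrt(N)) = (2*N)/(N + N**(3/2)) = 2*N/(N + N**(3/2)))
v(Z, Y) = -4/(2 + 2*sqrt(2)) (v(Z, Y) = -2*2/(2 + 2**(3/2)) = -2*2/(2 + 2*sqrt(2)) = -4/(2 + 2*sqrt(2)))
1/v(53, -259) = 1/(2 - 2*sqrt(2))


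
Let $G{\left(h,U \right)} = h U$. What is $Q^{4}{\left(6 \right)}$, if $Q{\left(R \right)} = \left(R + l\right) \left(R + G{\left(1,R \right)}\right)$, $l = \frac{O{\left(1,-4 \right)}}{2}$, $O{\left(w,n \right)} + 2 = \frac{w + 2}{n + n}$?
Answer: $\frac{2847396321}{256} \approx 1.1123 \cdot 10^{7}$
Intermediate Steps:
$O{\left(w,n \right)} = -2 + \frac{2 + w}{2 n}$ ($O{\left(w,n \right)} = -2 + \frac{w + 2}{n + n} = -2 + \frac{2 + w}{2 n}$)
$G{\left(h,U \right)} = U h$
$l = - \frac{19}{16}$ ($l = \frac{\frac{1}{2} \frac{1}{-4} \left(2 + 1 - -16\right)}{2} = \frac{1}{2} \left(- \frac{1}{4}\right) \left(2 + 1 + 16\right) \frac{1}{2} = \frac{1}{2} \left(- \frac{1}{4}\right) 19 \cdot \frac{1}{2} = \left(- \frac{19}{8}\right) \frac{1}{2} = - \frac{19}{16} \approx -1.1875$)
$Q{\left(R \right)} = 2 R \left(- \frac{19}{16} + R\right)$ ($Q{\left(R \right)} = \left(R - \frac{19}{16}\right) \left(R + R 1\right) = \left(- \frac{19}{16} + R\right) \left(R + R\right) = \left(- \frac{19}{16} + R\right) 2 R = 2 R \left(- \frac{19}{16} + R\right)$)
$Q^{4}{\left(6 \right)} = \left(\frac{1}{8} \cdot 6 \left(-19 + 16 \cdot 6\right)\right)^{4} = \left(\frac{1}{8} \cdot 6 \left(-19 + 96\right)\right)^{4} = \left(\frac{1}{8} \cdot 6 \cdot 77\right)^{4} = \left(\frac{231}{4}\right)^{4} = \frac{2847396321}{256}$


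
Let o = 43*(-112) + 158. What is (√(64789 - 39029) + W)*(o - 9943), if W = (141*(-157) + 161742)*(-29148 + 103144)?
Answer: -150831419279580 - 58404*√1610 ≈ -1.5083e+14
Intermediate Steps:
o = -4658 (o = -4816 + 158 = -4658)
W = 10330211580 (W = (-22137 + 161742)*73996 = 139605*73996 = 10330211580)
(√(64789 - 39029) + W)*(o - 9943) = (√(64789 - 39029) + 10330211580)*(-4658 - 9943) = (√25760 + 10330211580)*(-14601) = (4*√1610 + 10330211580)*(-14601) = (10330211580 + 4*√1610)*(-14601) = -150831419279580 - 58404*√1610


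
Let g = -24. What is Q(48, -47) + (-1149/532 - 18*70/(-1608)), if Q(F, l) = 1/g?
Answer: -303229/213864 ≈ -1.4179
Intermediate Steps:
Q(F, l) = -1/24 (Q(F, l) = 1/(-24) = -1/24)
Q(48, -47) + (-1149/532 - 18*70/(-1608)) = -1/24 + (-1149/532 - 18*70/(-1608)) = -1/24 + (-1149*1/532 - 1260*(-1/1608)) = -1/24 + (-1149/532 + 105/134) = -1/24 - 49053/35644 = -303229/213864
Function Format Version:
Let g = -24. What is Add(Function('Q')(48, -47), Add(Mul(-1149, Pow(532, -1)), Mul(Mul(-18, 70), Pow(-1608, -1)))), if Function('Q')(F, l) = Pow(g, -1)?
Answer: Rational(-303229, 213864) ≈ -1.4179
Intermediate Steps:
Function('Q')(F, l) = Rational(-1, 24) (Function('Q')(F, l) = Pow(-24, -1) = Rational(-1, 24))
Add(Function('Q')(48, -47), Add(Mul(-1149, Pow(532, -1)), Mul(Mul(-18, 70), Pow(-1608, -1)))) = Add(Rational(-1, 24), Add(Mul(-1149, Pow(532, -1)), Mul(Mul(-18, 70), Pow(-1608, -1)))) = Add(Rational(-1, 24), Add(Mul(-1149, Rational(1, 532)), Mul(-1260, Rational(-1, 1608)))) = Add(Rational(-1, 24), Add(Rational(-1149, 532), Rational(105, 134))) = Add(Rational(-1, 24), Rational(-49053, 35644)) = Rational(-303229, 213864)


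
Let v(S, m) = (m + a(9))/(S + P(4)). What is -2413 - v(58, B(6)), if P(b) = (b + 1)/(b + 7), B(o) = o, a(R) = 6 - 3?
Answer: -1551658/643 ≈ -2413.2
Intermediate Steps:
a(R) = 3
P(b) = (1 + b)/(7 + b)
v(S, m) = (3 + m)/(5/11 + S) (v(S, m) = (m + 3)/(S + (1 + 4)/(7 + 4)) = (3 + m)/(S + 5/11) = (3 + m)/(5/11 + S))
-2413 - v(58, B(6)) = -2413 - 11*(3 + 6)/(5 + 11*58) = -2413 - 11*9/(5 + 638) = -2413 - 11*9/643 = -2413 - 1*99/643 = -2413 - 99/643 = -1551658/643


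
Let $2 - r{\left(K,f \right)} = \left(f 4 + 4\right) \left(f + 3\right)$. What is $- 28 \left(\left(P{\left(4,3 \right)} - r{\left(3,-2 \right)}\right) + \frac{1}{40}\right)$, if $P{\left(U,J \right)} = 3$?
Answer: $\frac{833}{10} \approx 83.3$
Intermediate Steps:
$r{\left(K,f \right)} = 2 - \left(3 + f\right) \left(4 + 4 f\right)$ ($r{\left(K,f \right)} = 2 - \left(f 4 + 4\right) \left(f + 3\right) = 2 - \left(4 f + 4\right) \left(3 + f\right) = 2 - \left(4 + 4 f\right) \left(3 + f\right) = 2 - \left(3 + f\right) \left(4 + 4 f\right)$)
$- 28 \left(\left(P{\left(4,3 \right)} - r{\left(3,-2 \right)}\right) + \frac{1}{40}\right) = - 28 \left(\left(3 - \left(-10 - -32 - 4 \left(-2\right)^{2}\right)\right) + \frac{1}{40}\right) = - 28 \left(\left(3 - \left(-10 + 32 - 16\right)\right) + \frac{1}{40}\right) = - 28 \left(\left(3 - 6\right) + \frac{1}{40}\right) = - 28 \left(-3 + \frac{1}{40}\right) = \left(-28\right) \left(- \frac{119}{40}\right) = \frac{833}{10}$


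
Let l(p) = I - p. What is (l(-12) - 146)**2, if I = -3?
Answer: 18769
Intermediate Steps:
l(p) = -3 - p
(l(-12) - 146)**2 = ((-3 - 1*(-12)) - 146)**2 = ((-3 + 12) - 146)**2 = (9 - 146)**2 = (-137)**2 = 18769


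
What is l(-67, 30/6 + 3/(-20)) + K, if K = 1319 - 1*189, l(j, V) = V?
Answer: 22697/20 ≈ 1134.8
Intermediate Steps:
K = 1130 (K = 1319 - 189 = 1130)
l(-67, 30/6 + 3/(-20)) + K = (30/6 + 3/(-20)) + 1130 = (30*(1/6) + 3*(-1/20)) + 1130 = (5 - 3/20) + 1130 = 97/20 + 1130 = 22697/20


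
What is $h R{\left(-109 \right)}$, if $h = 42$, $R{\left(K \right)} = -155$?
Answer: $-6510$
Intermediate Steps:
$h R{\left(-109 \right)} = 42 \left(-155\right) = -6510$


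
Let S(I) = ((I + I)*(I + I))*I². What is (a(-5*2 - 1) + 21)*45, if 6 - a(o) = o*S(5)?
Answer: 1238715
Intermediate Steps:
S(I) = 4*I⁴ (S(I) = ((2*I)*(2*I))*I² = (4*I²)*I² = 4*I⁴)
a(o) = 6 - 2500*o (a(o) = 6 - o*4*5⁴ = 6 - o*4*625 = 6 - o*2500 = 6 - 2500*o)
(a(-5*2 - 1) + 21)*45 = ((6 - 2500*(-5*2 - 1)) + 21)*45 = ((6 - 2500*(-10 - 1)) + 21)*45 = ((6 - 2500*(-11)) + 21)*45 = ((6 + 27500) + 21)*45 = (27506 + 21)*45 = 27527*45 = 1238715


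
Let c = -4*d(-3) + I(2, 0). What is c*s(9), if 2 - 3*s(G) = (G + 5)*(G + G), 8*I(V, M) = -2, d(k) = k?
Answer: -5875/6 ≈ -979.17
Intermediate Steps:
I(V, M) = -1/4 (I(V, M) = (1/8)*(-2) = -1/4)
s(G) = 2/3 - 2*G*(5 + G)/3 (s(G) = 2/3 - (G + 5)*(G + G)/3 = 2/3 - (5 + G)*2*G/3 = 2/3 - 2*G*(5 + G)/3)
c = 47/4 (c = -4*(-3) - 1/4 = 12 - 1/4 = 47/4 ≈ 11.750)
c*s(9) = 47*(2/3 - 10/3*9 - 2/3*9**2)/4 = 47*(2/3 - 30 - 2/3*81)/4 = 47*(2/3 - 30 - 54)/4 = (47/4)*(-250/3) = -5875/6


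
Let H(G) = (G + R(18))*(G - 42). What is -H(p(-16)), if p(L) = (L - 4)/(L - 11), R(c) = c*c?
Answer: 9767552/729 ≈ 13399.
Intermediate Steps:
R(c) = c²
p(L) = (-4 + L)/(-11 + L)
H(G) = (-42 + G)*(324 + G) (H(G) = (G + 18²)*(G - 42) = (G + 324)*(-42 + G) = (324 + G)*(-42 + G) = (-42 + G)*(324 + G))
-H(p(-16)) = -(-13608 + ((-4 - 16)/(-11 - 16))² + 282*((-4 - 16)/(-11 - 16))) = -(-13608 + (-20/(-27))² + 282*(-20/(-27))) = -(-13608 + (-1/27*(-20))² + 282*(-1/27*(-20))) = -(-13608 + (20/27)² + 282*(20/27)) = -(-13608 + 400/729 + 1880/9) = -1*(-9767552/729) = 9767552/729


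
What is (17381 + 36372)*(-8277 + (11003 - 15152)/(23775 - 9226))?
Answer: -6473270711166/14549 ≈ -4.4493e+8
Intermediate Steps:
(17381 + 36372)*(-8277 + (11003 - 15152)/(23775 - 9226)) = 53753*(-8277 - 4149/14549) = 53753*(-120426222/14549) = -6473270711166/14549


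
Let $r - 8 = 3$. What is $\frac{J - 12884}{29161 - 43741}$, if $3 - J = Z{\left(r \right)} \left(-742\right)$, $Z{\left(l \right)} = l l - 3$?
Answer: $- \frac{14935}{2916} \approx -5.1217$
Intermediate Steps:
$r = 11$ ($r = 8 + 3 = 11$)
$Z{\left(l \right)} = -3 + l^{2}$ ($Z{\left(l \right)} = l^{2} - 3 = -3 + l^{2}$)
$J = 87559$ ($J = 3 - \left(-3 + 11^{2}\right) \left(-742\right) = 3 - \left(-3 + 121\right) \left(-742\right) = 3 - 118 \left(-742\right) = 3 - -87556 = 3 + 87556 = 87559$)
$\frac{J - 12884}{29161 - 43741} = \frac{87559 - 12884}{29161 - 43741} = \frac{74675}{-14580} = 74675 \left(- \frac{1}{14580}\right) = - \frac{14935}{2916}$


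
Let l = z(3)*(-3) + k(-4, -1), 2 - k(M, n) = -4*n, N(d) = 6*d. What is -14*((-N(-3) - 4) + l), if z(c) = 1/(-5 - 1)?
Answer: -175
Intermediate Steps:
z(c) = -⅙ (z(c) = 1/(-6) = -⅙)
k(M, n) = 2 + 4*n (k(M, n) = 2 - (-4)*n = 2 + 4*n)
l = -3/2 (l = -⅙*(-3) + (2 + 4*(-1)) = ½ + (2 - 4) = ½ - 2 = -3/2 ≈ -1.5000)
-14*((-N(-3) - 4) + l) = -14*((-6*(-3) - 4) - 3/2) = -14*((-1*(-18) - 4) - 3/2) = -14*((18 - 4) - 3/2) = -14*(14 - 3/2) = -14*25/2 = -175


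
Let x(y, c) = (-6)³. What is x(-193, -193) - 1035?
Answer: -1251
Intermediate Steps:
x(y, c) = -216
x(-193, -193) - 1035 = -216 - 1035 = -1251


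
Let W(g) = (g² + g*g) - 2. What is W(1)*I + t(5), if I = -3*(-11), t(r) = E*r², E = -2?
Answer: -50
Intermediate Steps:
t(r) = -2*r²
W(g) = -2 + 2*g² (W(g) = (g² + g²) - 2 = 2*g² - 2 = -2 + 2*g²)
I = 33
W(1)*I + t(5) = (-2 + 2*1²)*33 - 2*5² = (-2 + 2*1)*33 - 2*25 = (-2 + 2)*33 - 50 = 0*33 - 50 = 0 - 50 = -50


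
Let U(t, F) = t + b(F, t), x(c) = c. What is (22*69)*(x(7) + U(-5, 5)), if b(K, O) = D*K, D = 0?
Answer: 3036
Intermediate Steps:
b(K, O) = 0 (b(K, O) = 0*K = 0)
U(t, F) = t (U(t, F) = t + 0 = t)
(22*69)*(x(7) + U(-5, 5)) = (22*69)*(7 - 5) = 1518*2 = 3036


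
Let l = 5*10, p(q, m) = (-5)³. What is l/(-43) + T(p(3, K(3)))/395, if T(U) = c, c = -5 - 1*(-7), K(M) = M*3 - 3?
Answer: -19664/16985 ≈ -1.1577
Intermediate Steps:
K(M) = -3 + 3*M (K(M) = 3*M - 3 = -3 + 3*M)
p(q, m) = -125
c = 2 (c = -5 + 7 = 2)
T(U) = 2
l = 50
l/(-43) + T(p(3, K(3)))/395 = 50/(-43) + 2/395 = 50*(-1/43) + 2*(1/395) = -50/43 + 2/395 = -19664/16985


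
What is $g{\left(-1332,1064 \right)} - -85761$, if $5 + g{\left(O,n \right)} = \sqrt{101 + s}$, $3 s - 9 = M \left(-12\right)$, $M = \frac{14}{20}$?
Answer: $85756 + \frac{\sqrt{2530}}{5} \approx 85766.0$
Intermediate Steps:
$M = \frac{7}{10}$ ($M = 14 \cdot \frac{1}{20} = \frac{7}{10} \approx 0.7$)
$s = \frac{1}{5}$ ($s = 3 + \frac{\frac{7}{10} \left(-12\right)}{3} = 3 + \frac{1}{3} \left(- \frac{42}{5}\right) = 3 - \frac{14}{5} = \frac{1}{5} \approx 0.2$)
$g{\left(O,n \right)} = -5 + \frac{\sqrt{2530}}{5}$ ($g{\left(O,n \right)} = -5 + \sqrt{101 + \frac{1}{5}} = -5 + \sqrt{\frac{506}{5}} = -5 + \frac{\sqrt{2530}}{5}$)
$g{\left(-1332,1064 \right)} - -85761 = \left(-5 + \frac{\sqrt{2530}}{5}\right) - -85761 = \left(-5 + \frac{\sqrt{2530}}{5}\right) + 85761 = 85756 + \frac{\sqrt{2530}}{5}$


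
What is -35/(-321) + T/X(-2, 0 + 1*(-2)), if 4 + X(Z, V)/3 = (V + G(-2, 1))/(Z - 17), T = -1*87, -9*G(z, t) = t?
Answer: 85006/11235 ≈ 7.5662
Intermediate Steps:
G(z, t) = -t/9
T = -87
X(Z, V) = -12 + 3*(-⅑ + V)/(-17 + Z) (X(Z, V) = -12 + 3*((V - ⅑*1)/(Z - 17)) = -12 + 3*((V - ⅑)/(-17 + Z)) = -12 + 3*((-⅑ + V)/(-17 + Z)) = -12 + 3*(-⅑ + V)/(-17 + Z))
-35/(-321) + T/X(-2, 0 + 1*(-2)) = -35/(-321) - 87*3*(-17 - 2)/(611 - 36*(-2) + 9*(0 + 1*(-2))) = -35*(-1/321) - 87*(-57/(611 + 72 + 9*(0 - 2))) = 35/321 - 87*(-57/(611 + 72 + 9*(-2))) = 35/321 - 87*(-57/(611 + 72 - 18)) = 35/321 - 87/((⅓)*(-1/19)*665) = 35/321 - 87/(-35/3) = 35/321 - 87*(-3/35) = 35/321 + 261/35 = 85006/11235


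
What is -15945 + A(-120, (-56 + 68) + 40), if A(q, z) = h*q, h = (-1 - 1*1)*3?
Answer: -15225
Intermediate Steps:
h = -6 (h = (-1 - 1)*3 = -2*3 = -6)
A(q, z) = -6*q
-15945 + A(-120, (-56 + 68) + 40) = -15945 - 6*(-120) = -15945 + 720 = -15225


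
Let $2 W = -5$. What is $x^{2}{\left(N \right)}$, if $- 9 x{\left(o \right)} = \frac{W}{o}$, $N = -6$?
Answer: $\frac{25}{11664} \approx 0.0021433$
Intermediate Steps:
$W = - \frac{5}{2}$ ($W = \frac{1}{2} \left(-5\right) = - \frac{5}{2} \approx -2.5$)
$x{\left(o \right)} = \frac{5}{18 o}$ ($x{\left(o \right)} = - \frac{\left(- \frac{5}{2}\right) \frac{1}{o}}{9} = \frac{5}{18 o}$)
$x^{2}{\left(N \right)} = \left(\frac{5}{18 \left(-6\right)}\right)^{2} = \left(\frac{5}{18} \left(- \frac{1}{6}\right)\right)^{2} = \left(- \frac{5}{108}\right)^{2} = \frac{25}{11664}$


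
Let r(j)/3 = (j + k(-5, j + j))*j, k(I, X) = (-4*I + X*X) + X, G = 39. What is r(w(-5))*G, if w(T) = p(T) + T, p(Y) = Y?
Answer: -456300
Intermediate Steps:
w(T) = 2*T (w(T) = T + T = 2*T)
k(I, X) = X + X² - 4*I (k(I, X) = (-4*I + X²) + X = (X² - 4*I) + X = X + X² - 4*I)
r(j) = 3*j*(20 + 3*j + 4*j²) (r(j) = 3*((j + ((j + j) + (j + j)² - 4*(-5)))*j) = 3*((j + (2*j + (2*j)² + 20))*j) = 3*((j + (2*j + 4*j² + 20))*j) = 3*((j + (20 + 2*j + 4*j²))*j) = 3*((20 + 3*j + 4*j²)*j) = 3*(j*(20 + 3*j + 4*j²)) = 3*j*(20 + 3*j + 4*j²))
r(w(-5))*G = (3*(2*(-5))*(20 + 3*(2*(-5)) + 4*(2*(-5))²))*39 = (3*(-10)*(20 + 3*(-10) + 4*(-10)²))*39 = (3*(-10)*(20 - 30 + 4*100))*39 = (3*(-10)*(20 - 30 + 400))*39 = (3*(-10)*390)*39 = -11700*39 = -456300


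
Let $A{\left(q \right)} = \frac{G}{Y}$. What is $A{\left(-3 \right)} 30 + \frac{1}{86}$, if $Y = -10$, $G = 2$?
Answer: $- \frac{515}{86} \approx -5.9884$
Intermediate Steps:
$A{\left(q \right)} = - \frac{1}{5}$ ($A{\left(q \right)} = \frac{2}{-10} = 2 \left(- \frac{1}{10}\right) = - \frac{1}{5}$)
$A{\left(-3 \right)} 30 + \frac{1}{86} = \left(- \frac{1}{5}\right) 30 + \frac{1}{86} = -6 + \frac{1}{86} = - \frac{515}{86}$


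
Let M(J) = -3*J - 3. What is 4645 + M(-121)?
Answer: 5005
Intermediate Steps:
M(J) = -3 - 3*J
4645 + M(-121) = 4645 + (-3 - 3*(-121)) = 4645 + (-3 + 363) = 4645 + 360 = 5005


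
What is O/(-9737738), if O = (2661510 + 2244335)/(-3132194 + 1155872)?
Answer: 4905845/19244905839636 ≈ 2.5492e-7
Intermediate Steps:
O = -4905845/1976322 (O = 4905845/(-1976322) = 4905845*(-1/1976322) = -4905845/1976322 ≈ -2.4823)
O/(-9737738) = -4905845/1976322/(-9737738) = -4905845/1976322*(-1/9737738) = 4905845/19244905839636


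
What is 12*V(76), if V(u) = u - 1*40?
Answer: 432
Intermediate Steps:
V(u) = -40 + u (V(u) = u - 40 = -40 + u)
12*V(76) = 12*(-40 + 76) = 12*36 = 432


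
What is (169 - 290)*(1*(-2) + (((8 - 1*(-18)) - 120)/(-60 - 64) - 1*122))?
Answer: 924561/62 ≈ 14912.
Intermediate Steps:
(169 - 290)*(1*(-2) + (((8 - 1*(-18)) - 120)/(-60 - 64) - 1*122)) = -121*(-2 + (((8 + 18) - 120)/(-124) - 122)) = -121*(-2 + ((26 - 120)*(-1/124) - 122)) = -121*(-2 + (-94*(-1/124) - 122)) = -121*(-2 + (47/62 - 122)) = -121*(-2 - 7517/62) = -121*(-7641/62) = 924561/62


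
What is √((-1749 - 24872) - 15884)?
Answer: I*√42505 ≈ 206.17*I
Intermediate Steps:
√((-1749 - 24872) - 15884) = √(-26621 - 15884) = √(-42505) = I*√42505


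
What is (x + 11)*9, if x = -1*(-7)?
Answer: 162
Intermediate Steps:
x = 7
(x + 11)*9 = (7 + 11)*9 = 18*9 = 162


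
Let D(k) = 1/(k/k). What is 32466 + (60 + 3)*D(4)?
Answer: 32529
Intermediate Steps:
D(k) = 1 (D(k) = 1/1 = 1)
32466 + (60 + 3)*D(4) = 32466 + (60 + 3)*1 = 32466 + 63*1 = 32466 + 63 = 32529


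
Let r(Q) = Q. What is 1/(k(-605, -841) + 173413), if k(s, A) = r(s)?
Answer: 1/172808 ≈ 5.7868e-6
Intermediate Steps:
k(s, A) = s
1/(k(-605, -841) + 173413) = 1/(-605 + 173413) = 1/172808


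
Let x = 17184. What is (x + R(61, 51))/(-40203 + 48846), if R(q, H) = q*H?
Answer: 6765/2881 ≈ 2.3481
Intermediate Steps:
R(q, H) = H*q
(x + R(61, 51))/(-40203 + 48846) = (17184 + 51*61)/(-40203 + 48846) = (17184 + 3111)/8643 = 20295*(1/8643) = 6765/2881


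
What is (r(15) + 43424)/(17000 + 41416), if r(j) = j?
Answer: 43439/58416 ≈ 0.74362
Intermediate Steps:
(r(15) + 43424)/(17000 + 41416) = (15 + 43424)/(17000 + 41416) = 43439/58416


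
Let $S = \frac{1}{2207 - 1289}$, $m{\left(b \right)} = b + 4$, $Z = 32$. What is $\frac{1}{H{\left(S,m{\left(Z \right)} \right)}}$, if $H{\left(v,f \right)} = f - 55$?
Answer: $- \frac{1}{19} \approx -0.052632$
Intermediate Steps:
$m{\left(b \right)} = 4 + b$
$S = \frac{1}{918} \approx 0.0010893$
$H{\left(v,f \right)} = -55 + f$
$\frac{1}{H{\left(S,m{\left(Z \right)} \right)}} = \frac{1}{-55 + \left(4 + 32\right)} = \frac{1}{-55 + 36} = \frac{1}{-19} = - \frac{1}{19}$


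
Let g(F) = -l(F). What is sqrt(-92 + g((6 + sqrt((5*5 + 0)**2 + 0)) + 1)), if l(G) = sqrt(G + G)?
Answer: 10*I ≈ 10.0*I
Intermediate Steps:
l(G) = sqrt(2)*sqrt(G) (l(G) = sqrt(2*G) = sqrt(2)*sqrt(G))
g(F) = -sqrt(2)*sqrt(F)
sqrt(-92 + g((6 + sqrt((5*5 + 0)**2 + 0)) + 1)) = sqrt(-92 - sqrt(2)*sqrt((6 + sqrt((5*5 + 0)**2 + 0)) + 1)) = sqrt(-92 - sqrt(2)*sqrt((6 + sqrt((25 + 0)**2 + 0)) + 1)) = sqrt(-92 - sqrt(2)*sqrt((6 + sqrt(25**2 + 0)) + 1)) = sqrt(-92 - sqrt(2)*sqrt((6 + sqrt(625 + 0)) + 1)) = sqrt(-92 - sqrt(2)*sqrt((6 + sqrt(625)) + 1)) = sqrt(-92 - sqrt(2)*sqrt((6 + 25) + 1)) = sqrt(-92 - sqrt(2)*sqrt(31 + 1)) = sqrt(-92 - sqrt(2)*sqrt(32)) = sqrt(-92 - sqrt(2)*4*sqrt(2)) = sqrt(-92 - 8) = sqrt(-100) = 10*I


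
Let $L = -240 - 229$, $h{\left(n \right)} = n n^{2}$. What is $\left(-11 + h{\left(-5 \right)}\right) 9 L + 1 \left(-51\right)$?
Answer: $574005$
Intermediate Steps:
$h{\left(n \right)} = n^{3}$
$L = -469$ ($L = -240 - 229 = -469$)
$\left(-11 + h{\left(-5 \right)}\right) 9 L + 1 \left(-51\right) = \left(-11 + \left(-5\right)^{3}\right) 9 \left(-469\right) + 1 \left(-51\right) = \left(-11 - 125\right) 9 \left(-469\right) - 51 = \left(-136\right) 9 \left(-469\right) - 51 = \left(-1224\right) \left(-469\right) - 51 = 574056 - 51 = 574005$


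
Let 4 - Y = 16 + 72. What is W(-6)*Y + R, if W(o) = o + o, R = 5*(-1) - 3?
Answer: 1000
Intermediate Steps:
R = -8 (R = -5 - 3 = -8)
W(o) = 2*o
Y = -84 (Y = 4 - (16 + 72) = 4 - 1*88 = 4 - 88 = -84)
W(-6)*Y + R = (2*(-6))*(-84) - 8 = -12*(-84) - 8 = 1008 - 8 = 1000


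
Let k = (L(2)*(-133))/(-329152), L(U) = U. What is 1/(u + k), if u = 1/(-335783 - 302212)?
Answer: 104998665120/84688759 ≈ 1239.8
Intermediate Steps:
u = -1/637995 (u = 1/(-637995) = -1/637995 ≈ -1.5674e-6)
k = 133/164576 (k = (2*(-133))/(-329152) = -266*(-1/329152) = 133/164576 ≈ 0.00080814)
1/(u + k) = 1/(-1/637995 + 133/164576) = 1/(84688759/104998665120) = 104998665120/84688759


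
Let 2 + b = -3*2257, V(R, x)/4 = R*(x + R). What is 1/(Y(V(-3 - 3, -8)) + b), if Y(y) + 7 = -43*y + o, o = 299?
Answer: -1/20929 ≈ -4.7781e-5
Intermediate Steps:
V(R, x) = 4*R*(R + x) (V(R, x) = 4*(R*(x + R)) = 4*(R*(R + x)) = 4*R*(R + x))
Y(y) = 292 - 43*y (Y(y) = -7 + (-43*y + 299) = -7 + (299 - 43*y) = 292 - 43*y)
b = -6773 (b = -2 - 3*2257 = -2 - 6771 = -6773)
1/(Y(V(-3 - 3, -8)) + b) = 1/((292 - 172*(-3 - 3)*((-3 - 3) - 8)) - 6773) = 1/((292 - 172*(-6)*(-6 - 8)) - 6773) = 1/((292 - 172*(-6)*(-14)) - 6773) = 1/((292 - 43*336) - 6773) = 1/((292 - 14448) - 6773) = 1/(-14156 - 6773) = 1/(-20929) = -1/20929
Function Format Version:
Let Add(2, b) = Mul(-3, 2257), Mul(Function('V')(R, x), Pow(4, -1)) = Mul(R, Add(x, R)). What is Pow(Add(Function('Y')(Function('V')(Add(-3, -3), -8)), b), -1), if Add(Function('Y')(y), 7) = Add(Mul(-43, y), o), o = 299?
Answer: Rational(-1, 20929) ≈ -4.7781e-5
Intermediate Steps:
Function('V')(R, x) = Mul(4, R, Add(R, x)) (Function('V')(R, x) = Mul(4, Mul(R, Add(x, R))) = Mul(4, Mul(R, Add(R, x))) = Mul(4, R, Add(R, x)))
Function('Y')(y) = Add(292, Mul(-43, y)) (Function('Y')(y) = Add(-7, Add(Mul(-43, y), 299)) = Add(-7, Add(299, Mul(-43, y))) = Add(292, Mul(-43, y)))
b = -6773 (b = Add(-2, Mul(-3, 2257)) = Add(-2, -6771) = -6773)
Pow(Add(Function('Y')(Function('V')(Add(-3, -3), -8)), b), -1) = Pow(Add(Add(292, Mul(-43, Mul(4, Add(-3, -3), Add(Add(-3, -3), -8)))), -6773), -1) = Pow(Add(Add(292, Mul(-43, Mul(4, -6, Add(-6, -8)))), -6773), -1) = Pow(Add(Add(292, Mul(-43, Mul(4, -6, -14))), -6773), -1) = Pow(Add(Add(292, Mul(-43, 336)), -6773), -1) = Pow(Add(Add(292, -14448), -6773), -1) = Pow(Add(-14156, -6773), -1) = Pow(-20929, -1) = Rational(-1, 20929)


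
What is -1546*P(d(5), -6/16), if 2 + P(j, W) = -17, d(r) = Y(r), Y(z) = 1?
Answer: 29374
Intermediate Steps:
d(r) = 1
P(j, W) = -19 (P(j, W) = -2 - 17 = -19)
-1546*P(d(5), -6/16) = -1546*(-19) = 29374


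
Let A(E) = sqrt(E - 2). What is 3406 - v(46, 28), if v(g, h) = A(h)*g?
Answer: 3406 - 46*sqrt(26) ≈ 3171.4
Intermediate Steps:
A(E) = sqrt(-2 + E)
v(g, h) = g*sqrt(-2 + h) (v(g, h) = sqrt(-2 + h)*g = g*sqrt(-2 + h))
3406 - v(46, 28) = 3406 - 46*sqrt(-2 + 28) = 3406 - 46*sqrt(26)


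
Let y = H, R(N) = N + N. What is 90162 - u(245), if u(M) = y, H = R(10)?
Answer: 90142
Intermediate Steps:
R(N) = 2*N
H = 20 (H = 2*10 = 20)
y = 20
u(M) = 20
90162 - u(245) = 90162 - 1*20 = 90162 - 20 = 90142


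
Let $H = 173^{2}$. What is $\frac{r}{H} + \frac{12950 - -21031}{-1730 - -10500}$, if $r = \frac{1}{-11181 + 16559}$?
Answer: $\frac{1367379827923}{352900770185} \approx 3.8747$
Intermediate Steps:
$r = \frac{1}{5378} \approx 0.00018594$
$H = 29929$
$\frac{r}{H} + \frac{12950 - -21031}{-1730 - -10500} = \frac{1}{5378 \cdot 29929} + \frac{12950 - -21031}{-1730 - -10500} = \frac{1}{5378} \cdot \frac{1}{29929} + \frac{12950 + 21031}{-1730 + 10500} = \frac{1}{160958162} + \frac{33981}{8770} = \frac{1367379827923}{352900770185}$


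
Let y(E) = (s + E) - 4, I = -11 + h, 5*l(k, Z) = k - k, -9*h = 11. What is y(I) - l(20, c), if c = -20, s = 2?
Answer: -128/9 ≈ -14.222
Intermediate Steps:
h = -11/9 (h = -⅑*11 = -11/9 ≈ -1.2222)
l(k, Z) = 0 (l(k, Z) = (k - k)/5 = (⅕)*0 = 0)
I = -110/9 (I = -11 - 11/9 = -110/9 ≈ -12.222)
y(E) = -2 + E (y(E) = (2 + E) - 4 = -2 + E)
y(I) - l(20, c) = (-2 - 110/9) - 1*0 = -128/9 + 0 = -128/9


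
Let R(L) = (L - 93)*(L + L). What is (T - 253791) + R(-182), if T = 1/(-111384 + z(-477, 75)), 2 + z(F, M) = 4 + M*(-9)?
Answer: -17222152388/112057 ≈ -1.5369e+5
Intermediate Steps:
z(F, M) = 2 - 9*M (z(F, M) = -2 + (4 + M*(-9)) = -2 + (4 - 9*M) = 2 - 9*M)
R(L) = 2*L*(-93 + L) (R(L) = (-93 + L)*(2*L) = 2*L*(-93 + L))
T = -1/112057 (T = 1/(-111384 + (2 - 9*75)) = 1/(-111384 + (2 - 675)) = 1/(-111384 - 673) = 1/(-112057) = -1/112057 ≈ -8.9240e-6)
(T - 253791) + R(-182) = (-1/112057 - 253791) + 2*(-182)*(-93 - 182) = -28439058088/112057 + 2*(-182)*(-275) = -28439058088/112057 + 100100 = -17222152388/112057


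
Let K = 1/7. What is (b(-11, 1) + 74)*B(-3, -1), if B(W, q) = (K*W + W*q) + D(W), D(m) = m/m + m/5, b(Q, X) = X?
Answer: 1560/7 ≈ 222.86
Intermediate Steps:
K = ⅐ ≈ 0.14286
D(m) = 1 + m/5 (D(m) = 1 + m*(⅕) = 1 + m/5)
B(W, q) = 1 + 12*W/35 + W*q (B(W, q) = (W/7 + W*q) + (1 + W/5) = 1 + 12*W/35 + W*q)
(b(-11, 1) + 74)*B(-3, -1) = (1 + 74)*(1 + (12/35)*(-3) - 3*(-1)) = 75*(1 - 36/35 + 3) = 75*(104/35) = 1560/7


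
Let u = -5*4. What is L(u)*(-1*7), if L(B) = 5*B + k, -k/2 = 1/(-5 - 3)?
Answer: 2793/4 ≈ 698.25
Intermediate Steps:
k = ¼ (k = -2/(-5 - 3) = -2/(-8) = -2*(-⅛) = ¼ ≈ 0.25000)
u = -20
L(B) = ¼ + 5*B (L(B) = 5*B + ¼ = ¼ + 5*B)
L(u)*(-1*7) = (¼ + 5*(-20))*(-1*7) = (¼ - 100)*(-7) = -399/4*(-7) = 2793/4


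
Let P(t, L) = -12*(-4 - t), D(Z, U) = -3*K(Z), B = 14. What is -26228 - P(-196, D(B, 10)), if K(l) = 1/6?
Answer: -23924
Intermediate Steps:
K(l) = ⅙ (K(l) = 1*(⅙) = ⅙)
D(Z, U) = -½ (D(Z, U) = -3*⅙ = -½)
P(t, L) = 48 + 12*t
-26228 - P(-196, D(B, 10)) = -26228 - (48 + 12*(-196)) = -26228 - (48 - 2352) = -26228 - 1*(-2304) = -26228 + 2304 = -23924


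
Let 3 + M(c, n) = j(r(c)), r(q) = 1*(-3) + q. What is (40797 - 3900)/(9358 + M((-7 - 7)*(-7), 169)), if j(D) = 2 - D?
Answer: 36897/9262 ≈ 3.9837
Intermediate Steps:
r(q) = -3 + q
M(c, n) = 2 - c (M(c, n) = -3 + (2 - (-3 + c)) = -3 + (2 + (3 - c)) = -3 + (5 - c) = 2 - c)
(40797 - 3900)/(9358 + M((-7 - 7)*(-7), 169)) = (40797 - 3900)/(9358 + (2 - (-7 - 7)*(-7))) = 36897/(9358 + (2 - (-14)*(-7))) = 36897/(9358 + (2 - 1*98)) = 36897/(9358 + (2 - 98)) = 36897/(9358 - 96) = 36897/9262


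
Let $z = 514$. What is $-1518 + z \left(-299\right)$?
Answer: $-155204$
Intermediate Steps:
$-1518 + z \left(-299\right) = -1518 + 514 \left(-299\right) = -1518 - 153686 = -155204$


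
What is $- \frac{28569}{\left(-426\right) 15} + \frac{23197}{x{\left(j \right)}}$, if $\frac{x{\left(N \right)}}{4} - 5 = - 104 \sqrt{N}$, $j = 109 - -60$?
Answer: $\frac{105573}{637580} \approx 0.16558$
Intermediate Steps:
$j = 169$ ($j = 109 + 60 = 169$)
$x{\left(N \right)} = 20 - 416 \sqrt{N}$ ($x{\left(N \right)} = 20 + 4 \left(- 104 \sqrt{N}\right) = 20 - 416 \sqrt{N}$)
$- \frac{28569}{\left(-426\right) 15} + \frac{23197}{x{\left(j \right)}} = - \frac{28569}{\left(-426\right) 15} + \frac{23197}{20 - 416 \sqrt{169}} = - \frac{28569}{-6390} + \frac{23197}{20 - 5408} = \left(-28569\right) \left(- \frac{1}{6390}\right) + \frac{23197}{20 - 5408} = \frac{9523}{2130} + \frac{23197}{-5388} = \frac{9523}{2130} + 23197 \left(- \frac{1}{5388}\right) = \frac{9523}{2130} - \frac{23197}{5388} = \frac{105573}{637580}$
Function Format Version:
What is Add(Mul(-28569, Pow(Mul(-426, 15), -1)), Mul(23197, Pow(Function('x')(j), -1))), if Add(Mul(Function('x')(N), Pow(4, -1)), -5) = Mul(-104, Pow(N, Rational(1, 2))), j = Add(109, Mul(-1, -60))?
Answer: Rational(105573, 637580) ≈ 0.16558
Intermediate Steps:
j = 169 (j = Add(109, 60) = 169)
Function('x')(N) = Add(20, Mul(-416, Pow(N, Rational(1, 2)))) (Function('x')(N) = Add(20, Mul(4, Mul(-104, Pow(N, Rational(1, 2))))) = Add(20, Mul(-416, Pow(N, Rational(1, 2)))))
Add(Mul(-28569, Pow(Mul(-426, 15), -1)), Mul(23197, Pow(Function('x')(j), -1))) = Add(Mul(-28569, Pow(Mul(-426, 15), -1)), Mul(23197, Pow(Add(20, Mul(-416, Pow(169, Rational(1, 2)))), -1))) = Add(Mul(-28569, Pow(-6390, -1)), Mul(23197, Pow(Add(20, Mul(-416, 13)), -1))) = Add(Mul(-28569, Rational(-1, 6390)), Mul(23197, Pow(Add(20, -5408), -1))) = Add(Rational(9523, 2130), Mul(23197, Pow(-5388, -1))) = Add(Rational(9523, 2130), Mul(23197, Rational(-1, 5388))) = Add(Rational(9523, 2130), Rational(-23197, 5388)) = Rational(105573, 637580)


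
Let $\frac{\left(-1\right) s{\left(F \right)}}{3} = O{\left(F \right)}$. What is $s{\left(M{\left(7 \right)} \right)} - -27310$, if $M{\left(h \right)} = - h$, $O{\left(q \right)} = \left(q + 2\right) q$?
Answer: $27205$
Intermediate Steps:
$O{\left(q \right)} = q \left(2 + q\right)$ ($O{\left(q \right)} = \left(2 + q\right) q = q \left(2 + q\right)$)
$s{\left(F \right)} = - 3 F \left(2 + F\right)$
$s{\left(M{\left(7 \right)} \right)} - -27310 = - 3 \left(\left(-1\right) 7\right) \left(2 - 7\right) - -27310 = \left(-3\right) \left(-7\right) \left(2 - 7\right) + 27310 = \left(-3\right) \left(-7\right) \left(-5\right) + 27310 = -105 + 27310 = 27205$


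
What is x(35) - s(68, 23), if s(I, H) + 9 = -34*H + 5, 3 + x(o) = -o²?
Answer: -442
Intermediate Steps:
x(o) = -3 - o²
s(I, H) = -4 - 34*H (s(I, H) = -9 + (-34*H + 5) = -9 + (5 - 34*H) = -4 - 34*H)
x(35) - s(68, 23) = (-3 - 1*35²) - (-4 - 34*23) = (-3 - 1*1225) - (-4 - 782) = (-3 - 1225) - 1*(-786) = -1228 + 786 = -442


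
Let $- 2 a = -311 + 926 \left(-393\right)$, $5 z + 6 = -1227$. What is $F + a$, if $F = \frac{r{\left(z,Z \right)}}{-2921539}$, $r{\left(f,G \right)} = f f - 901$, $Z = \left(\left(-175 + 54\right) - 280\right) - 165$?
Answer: $\frac{26602727715247}{146076950} \approx 1.8211 \cdot 10^{5}$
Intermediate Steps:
$z = - \frac{1233}{5}$ ($z = - \frac{6}{5} + \frac{1}{5} \left(-1227\right) = - \frac{6}{5} - \frac{1227}{5} = - \frac{1233}{5} \approx -246.6$)
$Z = -566$ ($Z = \left(-121 - 280\right) - 165 = -401 - 165 = -566$)
$r{\left(f,G \right)} = -901 + f^{2}$ ($r{\left(f,G \right)} = f^{2} - 901 = -901 + f^{2}$)
$F = - \frac{1497764}{73038475}$ ($F = \frac{-901 + \left(- \frac{1233}{5}\right)^{2}}{-2921539} = \left(-901 + \frac{1520289}{25}\right) \left(- \frac{1}{2921539}\right) = \frac{1497764}{25} \left(- \frac{1}{2921539}\right) = - \frac{1497764}{73038475} \approx -0.020507$)
$a = \frac{364229}{2}$ ($a = - \frac{-311 + 926 \left(-393\right)}{2} = - \frac{-311 - 363918}{2} = \left(- \frac{1}{2}\right) \left(-364229\right) = \frac{364229}{2} \approx 1.8211 \cdot 10^{5}$)
$F + a = - \frac{1497764}{73038475} + \frac{364229}{2} = \frac{26602727715247}{146076950}$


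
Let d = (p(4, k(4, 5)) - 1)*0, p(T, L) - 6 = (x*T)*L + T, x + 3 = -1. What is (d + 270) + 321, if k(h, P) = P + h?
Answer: 591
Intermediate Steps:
x = -4 (x = -3 - 1 = -4)
p(T, L) = 6 + T - 4*L*T (p(T, L) = 6 + ((-4*T)*L + T) = 6 + (-4*L*T + T) = 6 + (T - 4*L*T) = 6 + T - 4*L*T)
d = 0 (d = ((6 + 4 - 4*(5 + 4)*4) - 1)*0 = ((6 + 4 - 4*9*4) - 1)*0 = ((6 + 4 - 144) - 1)*0 = (-134 - 1)*0 = -135*0 = 0)
(d + 270) + 321 = (0 + 270) + 321 = 270 + 321 = 591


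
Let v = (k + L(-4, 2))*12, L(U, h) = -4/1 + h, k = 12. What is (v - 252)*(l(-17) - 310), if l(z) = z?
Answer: 43164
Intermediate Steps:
L(U, h) = -4 + h (L(U, h) = -4*1 + h = -4 + h)
v = 120 (v = (12 + (-4 + 2))*12 = (12 - 2)*12 = 10*12 = 120)
(v - 252)*(l(-17) - 310) = (120 - 252)*(-17 - 310) = -132*(-327) = 43164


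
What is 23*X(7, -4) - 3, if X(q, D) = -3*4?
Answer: -279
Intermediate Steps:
X(q, D) = -12
23*X(7, -4) - 3 = 23*(-12) - 3 = -276 - 3 = -279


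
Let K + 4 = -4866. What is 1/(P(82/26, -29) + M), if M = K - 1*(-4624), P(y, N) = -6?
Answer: -1/252 ≈ -0.0039683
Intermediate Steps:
K = -4870 (K = -4 - 4866 = -4870)
M = -246 (M = -4870 - 1*(-4624) = -4870 + 4624 = -246)
1/(P(82/26, -29) + M) = 1/(-6 - 246) = 1/(-252) = -1/252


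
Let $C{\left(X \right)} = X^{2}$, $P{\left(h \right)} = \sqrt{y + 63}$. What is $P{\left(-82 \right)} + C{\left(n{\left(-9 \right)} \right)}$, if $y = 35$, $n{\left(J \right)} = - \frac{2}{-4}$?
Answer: $\frac{1}{4} + 7 \sqrt{2} \approx 10.149$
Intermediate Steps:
$n{\left(J \right)} = \frac{1}{2}$ ($n{\left(J \right)} = \left(-2\right) \left(- \frac{1}{4}\right) = \frac{1}{2}$)
$P{\left(h \right)} = 7 \sqrt{2}$ ($P{\left(h \right)} = \sqrt{35 + 63} = \sqrt{98} = 7 \sqrt{2}$)
$P{\left(-82 \right)} + C{\left(n{\left(-9 \right)} \right)} = 7 \sqrt{2} + \left(\frac{1}{2}\right)^{2} = 7 \sqrt{2} + \frac{1}{4} = \frac{1}{4} + 7 \sqrt{2}$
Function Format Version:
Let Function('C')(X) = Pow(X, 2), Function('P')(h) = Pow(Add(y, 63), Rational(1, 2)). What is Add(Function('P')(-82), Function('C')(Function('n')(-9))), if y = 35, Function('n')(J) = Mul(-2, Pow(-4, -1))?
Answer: Add(Rational(1, 4), Mul(7, Pow(2, Rational(1, 2)))) ≈ 10.149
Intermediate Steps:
Function('n')(J) = Rational(1, 2) (Function('n')(J) = Mul(-2, Rational(-1, 4)) = Rational(1, 2))
Function('P')(h) = Mul(7, Pow(2, Rational(1, 2))) (Function('P')(h) = Pow(Add(35, 63), Rational(1, 2)) = Pow(98, Rational(1, 2)) = Mul(7, Pow(2, Rational(1, 2))))
Add(Function('P')(-82), Function('C')(Function('n')(-9))) = Add(Mul(7, Pow(2, Rational(1, 2))), Pow(Rational(1, 2), 2)) = Add(Mul(7, Pow(2, Rational(1, 2))), Rational(1, 4)) = Add(Rational(1, 4), Mul(7, Pow(2, Rational(1, 2))))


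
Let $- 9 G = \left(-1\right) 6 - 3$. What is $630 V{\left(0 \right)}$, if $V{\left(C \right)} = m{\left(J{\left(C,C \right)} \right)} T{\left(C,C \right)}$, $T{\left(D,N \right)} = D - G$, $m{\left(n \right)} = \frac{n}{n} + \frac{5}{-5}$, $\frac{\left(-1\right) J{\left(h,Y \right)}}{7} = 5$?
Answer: $0$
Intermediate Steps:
$J{\left(h,Y \right)} = -35$ ($J{\left(h,Y \right)} = \left(-7\right) 5 = -35$)
$G = 1$ ($G = - \frac{\left(-1\right) 6 - 3}{9} = - \frac{-6 - 3}{9} = \left(- \frac{1}{9}\right) \left(-9\right) = 1$)
$m{\left(n \right)} = 0$ ($m{\left(n \right)} = 1 + 5 \left(- \frac{1}{5}\right) = 1 - 1 = 0$)
$T{\left(D,N \right)} = -1 + D$ ($T{\left(D,N \right)} = D - 1 = -1 + D$)
$V{\left(C \right)} = 0$ ($V{\left(C \right)} = 0 \left(-1 + C\right) = 0$)
$630 V{\left(0 \right)} = 630 \cdot 0 = 0$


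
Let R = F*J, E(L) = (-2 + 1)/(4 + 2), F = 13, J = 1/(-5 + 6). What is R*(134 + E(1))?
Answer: 10439/6 ≈ 1739.8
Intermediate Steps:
J = 1 (J = 1/1 = 1)
E(L) = -⅙ (E(L) = -1/6 = -1*⅙ = -⅙)
R = 13 (R = 13*1 = 13)
R*(134 + E(1)) = 13*(134 - ⅙) = 13*(803/6) = 10439/6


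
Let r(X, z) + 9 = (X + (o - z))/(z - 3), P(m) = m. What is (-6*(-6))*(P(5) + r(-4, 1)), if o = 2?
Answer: -90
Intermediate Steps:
r(X, z) = -9 + (2 + X - z)/(-3 + z) (r(X, z) = -9 + (X + (2 - z))/(z - 3) = -9 + (2 + X - z)/(-3 + z))
(-6*(-6))*(P(5) + r(-4, 1)) = (-6*(-6))*(5 + (29 - 4 - 10*1)/(-3 + 1)) = 36*(5 + (29 - 4 - 10)/(-2)) = 36*(5 - ½*15) = 36*(5 - 15/2) = 36*(-5/2) = -90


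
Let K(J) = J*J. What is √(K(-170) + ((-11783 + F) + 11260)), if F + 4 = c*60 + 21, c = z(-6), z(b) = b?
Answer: √28034 ≈ 167.43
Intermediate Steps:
c = -6
F = -343 (F = -4 + (-6*60 + 21) = -4 + (-360 + 21) = -4 - 339 = -343)
K(J) = J²
√(K(-170) + ((-11783 + F) + 11260)) = √((-170)² + ((-11783 - 343) + 11260)) = √(28900 + (-12126 + 11260)) = √(28900 - 866) = √28034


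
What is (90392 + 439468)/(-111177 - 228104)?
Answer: -529860/339281 ≈ -1.5617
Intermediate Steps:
(90392 + 439468)/(-111177 - 228104) = 529860/(-339281) = 529860*(-1/339281) = -529860/339281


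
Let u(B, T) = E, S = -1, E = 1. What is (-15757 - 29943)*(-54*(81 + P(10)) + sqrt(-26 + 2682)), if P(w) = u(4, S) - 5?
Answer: 190020600 - 182800*sqrt(166) ≈ 1.8767e+8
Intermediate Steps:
u(B, T) = 1
P(w) = -4 (P(w) = 1 - 5 = -4)
(-15757 - 29943)*(-54*(81 + P(10)) + sqrt(-26 + 2682)) = (-15757 - 29943)*(-54*(81 - 4) + sqrt(-26 + 2682)) = -45700*(-54*77 + sqrt(2656)) = -45700*(-4158 + 4*sqrt(166)) = 190020600 - 182800*sqrt(166)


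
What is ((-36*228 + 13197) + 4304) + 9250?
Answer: 18543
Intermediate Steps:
((-36*228 + 13197) + 4304) + 9250 = ((-8208 + 13197) + 4304) + 9250 = (4989 + 4304) + 9250 = 9293 + 9250 = 18543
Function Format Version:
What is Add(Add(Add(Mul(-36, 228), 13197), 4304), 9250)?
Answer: 18543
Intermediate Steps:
Add(Add(Add(Mul(-36, 228), 13197), 4304), 9250) = Add(Add(Add(-8208, 13197), 4304), 9250) = Add(Add(4989, 4304), 9250) = Add(9293, 9250) = 18543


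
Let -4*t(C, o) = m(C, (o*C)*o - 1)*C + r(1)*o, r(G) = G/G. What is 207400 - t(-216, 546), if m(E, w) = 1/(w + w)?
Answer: 26727819348215/128786114 ≈ 2.0754e+5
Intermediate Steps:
r(G) = 1
m(E, w) = 1/(2*w)
t(C, o) = -o/4 - C/(8*(-1 + C*o²)) (t(C, o) = -((1/(2*((o*C)*o - 1)))*C + 1*o)/4 = -((1/(2*((C*o)*o - 1)))*C + o)/4 = -((1/(2*(C*o² - 1)))*C + o)/4 = -((1/(2*(-1 + C*o²)))*C + o)/4 = -(C/(2*(-1 + C*o²)) + o)/4 = -(o + C/(2*(-1 + C*o²)))/4 = -o/4 - C/(8*(-1 + C*o²)))
207400 - t(-216, 546) = 207400 - (-1*(-216) + 2*546 - 2*(-216)*546³)/(8*(-1 - 216*546²)) = 207400 - (216 + 1092 - 2*(-216)*162771336)/(8*(-1 - 216*298116)) = 207400 - (216 + 1092 + 70317217152)/(8*(-1 - 64393056)) = 207400 - 70317218460/(8*(-64393057)) = 207400 - (-1)*70317218460/(8*64393057) = 207400 - 1*(-17579304615/128786114) = 207400 + 17579304615/128786114 = 26727819348215/128786114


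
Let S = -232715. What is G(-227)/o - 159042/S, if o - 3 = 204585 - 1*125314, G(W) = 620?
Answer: 6376089404/9224124455 ≈ 0.69124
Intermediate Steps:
o = 79274 (o = 3 + (204585 - 1*125314) = 3 + (204585 - 125314) = 3 + 79271 = 79274)
G(-227)/o - 159042/S = 620/79274 - 159042/(-232715) = 620*(1/79274) - 159042*(-1/232715) = 310/39637 + 159042/232715 = 6376089404/9224124455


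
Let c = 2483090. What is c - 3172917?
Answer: -689827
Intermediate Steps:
c - 3172917 = 2483090 - 3172917 = -689827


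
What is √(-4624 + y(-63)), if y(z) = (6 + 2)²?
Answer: 4*I*√285 ≈ 67.528*I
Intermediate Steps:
y(z) = 64 (y(z) = 8² = 64)
√(-4624 + y(-63)) = √(-4624 + 64) = √(-4560) = 4*I*√285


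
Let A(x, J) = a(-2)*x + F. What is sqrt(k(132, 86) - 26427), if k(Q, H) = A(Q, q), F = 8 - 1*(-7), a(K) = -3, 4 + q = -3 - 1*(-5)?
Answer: 2*I*sqrt(6702) ≈ 163.73*I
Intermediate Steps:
q = -2 (q = -4 + (-3 - 1*(-5)) = -4 + (-3 + 5) = -4 + 2 = -2)
F = 15 (F = 8 + 7 = 15)
A(x, J) = 15 - 3*x (A(x, J) = -3*x + 15 = 15 - 3*x)
k(Q, H) = 15 - 3*Q
sqrt(k(132, 86) - 26427) = sqrt((15 - 3*132) - 26427) = sqrt((15 - 396) - 26427) = sqrt(-381 - 26427) = sqrt(-26808) = 2*I*sqrt(6702)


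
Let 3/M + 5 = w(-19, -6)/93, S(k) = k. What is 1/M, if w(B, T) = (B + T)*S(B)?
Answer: 10/279 ≈ 0.035842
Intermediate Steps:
w(B, T) = B*(B + T) (w(B, T) = (B + T)*B = B*(B + T))
M = 279/10 (M = 3/(-5 - 19*(-19 - 6)/93) = 3/(-5 - 19*(-25)*(1/93)) = 3/(-5 + 475*(1/93)) = 3/(-5 + 475/93) = 3/(10/93) = 3*(93/10) = 279/10 ≈ 27.900)
1/M = 1/(279/10) = 10/279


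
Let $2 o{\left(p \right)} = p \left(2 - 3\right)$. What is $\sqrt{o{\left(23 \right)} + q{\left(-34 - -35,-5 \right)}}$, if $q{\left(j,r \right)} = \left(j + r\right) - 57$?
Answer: $\frac{i \sqrt{290}}{2} \approx 8.5147 i$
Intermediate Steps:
$q{\left(j,r \right)} = -57 + j + r$
$o{\left(p \right)} = - \frac{p}{2}$ ($o{\left(p \right)} = \frac{p \left(2 - 3\right)}{2} = \frac{p \left(-1\right)}{2} = \frac{\left(-1\right) p}{2} = - \frac{p}{2}$)
$\sqrt{o{\left(23 \right)} + q{\left(-34 - -35,-5 \right)}} = \sqrt{\left(- \frac{1}{2}\right) 23 - 61} = \sqrt{- \frac{23}{2} - 61} = \sqrt{- \frac{145}{2}} = \frac{i \sqrt{290}}{2}$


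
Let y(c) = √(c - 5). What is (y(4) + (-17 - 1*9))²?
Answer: (26 - I)² ≈ 675.0 - 52.0*I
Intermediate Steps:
y(c) = √(-5 + c)
(y(4) + (-17 - 1*9))² = (√(-5 + 4) + (-17 - 1*9))² = (√(-1) + (-17 - 9))² = (I - 26)² = (-26 + I)²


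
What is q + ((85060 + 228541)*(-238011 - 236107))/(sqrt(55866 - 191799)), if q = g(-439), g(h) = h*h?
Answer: 192721 + 148683878918*I*sqrt(135933)/135933 ≈ 1.9272e+5 + 4.0328e+8*I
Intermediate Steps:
g(h) = h**2
q = 192721 (q = (-439)**2 = 192721)
q + ((85060 + 228541)*(-238011 - 236107))/(sqrt(55866 - 191799)) = 192721 + ((85060 + 228541)*(-238011 - 236107))/(sqrt(55866 - 191799)) = 192721 + (313601*(-474118))/(sqrt(-135933)) = 192721 - 148683878918*(-I*sqrt(135933)/135933) = 192721 - (-148683878918)*I*sqrt(135933)/135933 = 192721 + 148683878918*I*sqrt(135933)/135933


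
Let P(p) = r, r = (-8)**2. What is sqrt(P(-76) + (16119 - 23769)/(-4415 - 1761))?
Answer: sqrt(38881201)/772 ≈ 8.0770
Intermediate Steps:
r = 64
P(p) = 64
sqrt(P(-76) + (16119 - 23769)/(-4415 - 1761)) = sqrt(64 + (16119 - 23769)/(-4415 - 1761)) = sqrt(64 - 7650/(-6176)) = sqrt(64 - 7650*(-1/6176)) = sqrt(64 + 3825/3088) = sqrt(201457/3088) = sqrt(38881201)/772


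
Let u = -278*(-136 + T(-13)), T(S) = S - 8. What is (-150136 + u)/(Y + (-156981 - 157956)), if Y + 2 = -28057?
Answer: 53245/171498 ≈ 0.31047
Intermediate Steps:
T(S) = -8 + S
Y = -28059 (Y = -2 - 28057 = -28059)
u = 43646 (u = -278*(-136 + (-8 - 13)) = -278*(-136 - 21) = -278*(-157) = 43646)
(-150136 + u)/(Y + (-156981 - 157956)) = (-150136 + 43646)/(-28059 + (-156981 - 157956)) = -106490/(-28059 - 314937) = -106490/(-342996) = -106490*(-1/342996) = 53245/171498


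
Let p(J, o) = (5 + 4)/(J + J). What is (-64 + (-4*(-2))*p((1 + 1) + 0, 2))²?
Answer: 2116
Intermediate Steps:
p(J, o) = 9/(2*J) (p(J, o) = 9/((2*J)) = 9*(1/(2*J)) = 9/(2*J))
(-64 + (-4*(-2))*p((1 + 1) + 0, 2))² = (-64 + (-4*(-2))*(9/(2*((1 + 1) + 0))))² = (-64 + 8*(9/(2*(2 + 0))))² = (-64 + 8*((9/2)/2))² = (-64 + 8*((9/2)*(½)))² = (-64 + 8*(9/4))² = (-64 + 18)² = (-46)² = 2116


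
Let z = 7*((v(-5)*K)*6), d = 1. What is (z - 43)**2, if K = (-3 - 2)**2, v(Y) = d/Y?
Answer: 64009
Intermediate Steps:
v(Y) = 1/Y
K = 25 (K = (-5)**2 = 25)
z = -210 (z = 7*((25/(-5))*6) = 7*(-1/5*25*6) = 7*(-5*6) = 7*(-30) = -210)
(z - 43)**2 = (-210 - 43)**2 = (-253)**2 = 64009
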